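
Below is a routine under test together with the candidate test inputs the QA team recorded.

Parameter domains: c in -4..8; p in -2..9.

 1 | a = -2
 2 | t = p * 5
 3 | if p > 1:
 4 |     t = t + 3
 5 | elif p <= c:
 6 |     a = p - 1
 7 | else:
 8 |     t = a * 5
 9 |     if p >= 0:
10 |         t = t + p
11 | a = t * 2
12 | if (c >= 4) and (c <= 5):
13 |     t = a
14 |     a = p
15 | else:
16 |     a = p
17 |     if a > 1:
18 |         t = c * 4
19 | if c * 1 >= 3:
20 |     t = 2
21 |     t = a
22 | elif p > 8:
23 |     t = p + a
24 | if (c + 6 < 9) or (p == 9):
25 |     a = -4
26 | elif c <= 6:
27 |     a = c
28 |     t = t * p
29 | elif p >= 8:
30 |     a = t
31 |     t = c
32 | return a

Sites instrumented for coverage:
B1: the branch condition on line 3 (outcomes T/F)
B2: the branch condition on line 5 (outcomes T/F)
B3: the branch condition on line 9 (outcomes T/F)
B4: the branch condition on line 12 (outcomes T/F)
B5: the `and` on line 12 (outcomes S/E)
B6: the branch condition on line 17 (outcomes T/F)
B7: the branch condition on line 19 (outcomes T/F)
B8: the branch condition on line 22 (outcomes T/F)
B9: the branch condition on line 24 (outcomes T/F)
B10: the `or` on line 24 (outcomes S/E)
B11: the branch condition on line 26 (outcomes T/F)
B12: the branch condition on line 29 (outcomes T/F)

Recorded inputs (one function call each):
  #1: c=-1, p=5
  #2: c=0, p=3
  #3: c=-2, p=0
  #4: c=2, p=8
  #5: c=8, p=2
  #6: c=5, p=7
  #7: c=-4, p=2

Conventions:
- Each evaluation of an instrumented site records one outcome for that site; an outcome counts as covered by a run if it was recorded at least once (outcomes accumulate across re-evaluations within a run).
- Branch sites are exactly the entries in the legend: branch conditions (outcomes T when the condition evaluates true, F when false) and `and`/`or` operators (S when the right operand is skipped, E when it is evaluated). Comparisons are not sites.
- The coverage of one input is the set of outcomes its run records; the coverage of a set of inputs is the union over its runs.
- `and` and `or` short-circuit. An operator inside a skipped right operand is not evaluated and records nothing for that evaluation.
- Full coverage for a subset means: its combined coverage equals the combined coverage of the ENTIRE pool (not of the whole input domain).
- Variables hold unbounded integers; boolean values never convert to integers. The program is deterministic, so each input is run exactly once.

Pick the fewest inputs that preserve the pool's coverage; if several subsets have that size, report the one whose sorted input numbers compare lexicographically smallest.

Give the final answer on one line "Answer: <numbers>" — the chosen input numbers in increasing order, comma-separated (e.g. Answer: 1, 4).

test 1 (c=-1, p=5) fires B1->T, B5->S, B4->F, B6->T, B7->F, B8->F, B10->S, B9->T; hits B1=T, B4=F, B5=S, B6=T, B7=F, B8=F, B9=T, B10=S
test 2 (c=0, p=3) fires B1->T, B5->S, B4->F, B6->T, B7->F, B8->F, B10->S, B9->T; hits B1=T, B4=F, B5=S, B6=T, B7=F, B8=F, B9=T, B10=S
test 3 (c=-2, p=0) fires B1->F, B2->F, B3->T, B5->S, B4->F, B6->F, B7->F, B8->F, B10->S, B9->T; hits B1=F, B2=F, B3=T, B4=F, B5=S, B6=F, B7=F, B8=F, B9=T, B10=S
test 4 (c=2, p=8) fires B1->T, B5->S, B4->F, B6->T, B7->F, B8->F, B10->S, B9->T; hits B1=T, B4=F, B5=S, B6=T, B7=F, B8=F, B9=T, B10=S
test 5 (c=8, p=2) fires B1->T, B5->E, B4->F, B6->T, B7->T, B10->E, B9->F, B11->F, B12->F; hits B1=T, B4=F, B5=E, B6=T, B7=T, B9=F, B10=E, B11=F, B12=F
test 6 (c=5, p=7) fires B1->T, B5->E, B4->T, B7->T, B10->E, B9->F, B11->T; hits B1=T, B4=T, B5=E, B7=T, B9=F, B10=E, B11=T
test 7 (c=-4, p=2) fires B1->T, B5->S, B4->F, B6->T, B7->F, B8->F, B10->S, B9->T; hits B1=T, B4=F, B5=S, B6=T, B7=F, B8=F, B9=T, B10=S
together the pool reaches 20 outcomes: B1=T, B1=F, B2=F, B3=T, B4=T, B4=F, B5=S, B5=E, B6=T, B6=F, B7=T, B7=F, B8=F, B9=T, B9=F, B10=S, B10=E, B11=T, B11=F, B12=F
no size-1 subset reaches all 20 outcomes (best union: 10/20)
no size-2 subset reaches all 20 outcomes (best union: 18/20)
the canonical winner is {3, 5, 6}: size 3, full 20-outcome coverage, earliest index list among size-3 covers

Answer: 3, 5, 6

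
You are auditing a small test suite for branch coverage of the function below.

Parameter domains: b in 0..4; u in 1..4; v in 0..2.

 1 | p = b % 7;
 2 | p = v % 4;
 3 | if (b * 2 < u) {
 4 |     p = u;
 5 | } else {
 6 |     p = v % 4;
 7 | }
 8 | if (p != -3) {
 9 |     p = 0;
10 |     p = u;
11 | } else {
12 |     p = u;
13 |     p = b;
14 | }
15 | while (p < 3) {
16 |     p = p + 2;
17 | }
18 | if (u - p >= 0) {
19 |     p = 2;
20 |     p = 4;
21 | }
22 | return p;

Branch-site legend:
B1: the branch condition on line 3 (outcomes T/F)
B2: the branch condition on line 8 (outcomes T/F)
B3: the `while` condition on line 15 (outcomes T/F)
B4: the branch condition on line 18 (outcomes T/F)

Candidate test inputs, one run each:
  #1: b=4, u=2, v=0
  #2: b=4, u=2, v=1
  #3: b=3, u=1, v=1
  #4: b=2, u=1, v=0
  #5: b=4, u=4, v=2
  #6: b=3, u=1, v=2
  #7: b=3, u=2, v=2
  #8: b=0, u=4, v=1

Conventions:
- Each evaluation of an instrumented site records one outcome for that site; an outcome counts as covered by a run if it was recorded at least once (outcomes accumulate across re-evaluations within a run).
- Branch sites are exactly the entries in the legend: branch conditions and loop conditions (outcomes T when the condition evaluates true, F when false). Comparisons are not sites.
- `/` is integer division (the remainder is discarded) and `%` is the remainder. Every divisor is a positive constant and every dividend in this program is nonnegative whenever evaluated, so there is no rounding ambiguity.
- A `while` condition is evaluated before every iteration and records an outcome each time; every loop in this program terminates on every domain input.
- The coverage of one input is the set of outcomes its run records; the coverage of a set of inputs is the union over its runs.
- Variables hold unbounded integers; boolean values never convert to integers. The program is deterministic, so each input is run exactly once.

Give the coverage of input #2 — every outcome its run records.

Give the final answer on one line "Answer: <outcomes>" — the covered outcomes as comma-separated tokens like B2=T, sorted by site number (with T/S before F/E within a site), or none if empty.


Simulating input #2 (b=4, u=2, v=1) step by step:
  B1->F, B2->T, B3->T, B3->F, B4->F
collecting distinct outcomes: B1=F, B2=T, B3=T, B3=F, B4=F
Answer: B1=F, B2=T, B3=T, B3=F, B4=F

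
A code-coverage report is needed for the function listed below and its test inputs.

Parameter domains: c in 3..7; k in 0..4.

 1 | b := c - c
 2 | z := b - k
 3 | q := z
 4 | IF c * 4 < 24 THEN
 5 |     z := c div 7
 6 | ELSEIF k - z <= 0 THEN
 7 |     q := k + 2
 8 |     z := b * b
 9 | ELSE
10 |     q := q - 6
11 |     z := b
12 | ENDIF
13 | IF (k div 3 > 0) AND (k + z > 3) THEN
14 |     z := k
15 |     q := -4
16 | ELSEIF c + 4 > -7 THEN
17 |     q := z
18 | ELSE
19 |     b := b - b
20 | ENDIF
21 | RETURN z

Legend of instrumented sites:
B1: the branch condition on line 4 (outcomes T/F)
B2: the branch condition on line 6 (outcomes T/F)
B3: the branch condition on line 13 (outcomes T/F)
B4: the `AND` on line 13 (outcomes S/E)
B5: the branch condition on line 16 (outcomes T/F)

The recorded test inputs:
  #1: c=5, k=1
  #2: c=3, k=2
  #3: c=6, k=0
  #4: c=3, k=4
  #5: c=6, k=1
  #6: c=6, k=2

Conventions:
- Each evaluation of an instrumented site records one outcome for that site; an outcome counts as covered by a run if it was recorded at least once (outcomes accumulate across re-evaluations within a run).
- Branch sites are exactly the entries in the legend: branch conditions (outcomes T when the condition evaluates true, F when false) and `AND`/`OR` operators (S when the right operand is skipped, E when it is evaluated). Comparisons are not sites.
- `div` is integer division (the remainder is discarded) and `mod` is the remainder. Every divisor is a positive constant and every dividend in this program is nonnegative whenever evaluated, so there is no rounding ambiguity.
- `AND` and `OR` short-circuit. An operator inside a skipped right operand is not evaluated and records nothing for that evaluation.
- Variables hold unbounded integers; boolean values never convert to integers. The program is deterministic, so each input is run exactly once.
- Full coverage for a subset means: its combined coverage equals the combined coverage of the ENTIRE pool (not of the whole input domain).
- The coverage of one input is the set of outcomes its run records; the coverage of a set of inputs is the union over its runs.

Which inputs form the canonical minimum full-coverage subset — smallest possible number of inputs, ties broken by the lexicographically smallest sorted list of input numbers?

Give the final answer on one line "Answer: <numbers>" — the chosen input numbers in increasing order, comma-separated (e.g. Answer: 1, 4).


test 1 (c=5, k=1) fires B1->T, B4->S, B3->F, B5->T; hits B1=T, B3=F, B4=S, B5=T
test 2 (c=3, k=2) fires B1->T, B4->S, B3->F, B5->T; hits B1=T, B3=F, B4=S, B5=T
test 3 (c=6, k=0) fires B1->F, B2->T, B4->S, B3->F, B5->T; hits B1=F, B2=T, B3=F, B4=S, B5=T
test 4 (c=3, k=4) fires B1->T, B4->E, B3->T; hits B1=T, B3=T, B4=E
test 5 (c=6, k=1) fires B1->F, B2->F, B4->S, B3->F, B5->T; hits B1=F, B2=F, B3=F, B4=S, B5=T
test 6 (c=6, k=2) fires B1->F, B2->F, B4->S, B3->F, B5->T; hits B1=F, B2=F, B3=F, B4=S, B5=T
union over all inputs: B1=T, B1=F, B2=T, B2=F, B3=T, B3=F, B4=S, B4=E, B5=T (9 outcomes)
size 1 is not enough: best union over all size-1 subsets is 5/9
size 2 is not enough: best union over all size-2 subsets is 8/9
at size 3, {3, 4, 5} reaches all 9 outcomes; every lexicographically earlier size-3 subset fails
Answer: 3, 4, 5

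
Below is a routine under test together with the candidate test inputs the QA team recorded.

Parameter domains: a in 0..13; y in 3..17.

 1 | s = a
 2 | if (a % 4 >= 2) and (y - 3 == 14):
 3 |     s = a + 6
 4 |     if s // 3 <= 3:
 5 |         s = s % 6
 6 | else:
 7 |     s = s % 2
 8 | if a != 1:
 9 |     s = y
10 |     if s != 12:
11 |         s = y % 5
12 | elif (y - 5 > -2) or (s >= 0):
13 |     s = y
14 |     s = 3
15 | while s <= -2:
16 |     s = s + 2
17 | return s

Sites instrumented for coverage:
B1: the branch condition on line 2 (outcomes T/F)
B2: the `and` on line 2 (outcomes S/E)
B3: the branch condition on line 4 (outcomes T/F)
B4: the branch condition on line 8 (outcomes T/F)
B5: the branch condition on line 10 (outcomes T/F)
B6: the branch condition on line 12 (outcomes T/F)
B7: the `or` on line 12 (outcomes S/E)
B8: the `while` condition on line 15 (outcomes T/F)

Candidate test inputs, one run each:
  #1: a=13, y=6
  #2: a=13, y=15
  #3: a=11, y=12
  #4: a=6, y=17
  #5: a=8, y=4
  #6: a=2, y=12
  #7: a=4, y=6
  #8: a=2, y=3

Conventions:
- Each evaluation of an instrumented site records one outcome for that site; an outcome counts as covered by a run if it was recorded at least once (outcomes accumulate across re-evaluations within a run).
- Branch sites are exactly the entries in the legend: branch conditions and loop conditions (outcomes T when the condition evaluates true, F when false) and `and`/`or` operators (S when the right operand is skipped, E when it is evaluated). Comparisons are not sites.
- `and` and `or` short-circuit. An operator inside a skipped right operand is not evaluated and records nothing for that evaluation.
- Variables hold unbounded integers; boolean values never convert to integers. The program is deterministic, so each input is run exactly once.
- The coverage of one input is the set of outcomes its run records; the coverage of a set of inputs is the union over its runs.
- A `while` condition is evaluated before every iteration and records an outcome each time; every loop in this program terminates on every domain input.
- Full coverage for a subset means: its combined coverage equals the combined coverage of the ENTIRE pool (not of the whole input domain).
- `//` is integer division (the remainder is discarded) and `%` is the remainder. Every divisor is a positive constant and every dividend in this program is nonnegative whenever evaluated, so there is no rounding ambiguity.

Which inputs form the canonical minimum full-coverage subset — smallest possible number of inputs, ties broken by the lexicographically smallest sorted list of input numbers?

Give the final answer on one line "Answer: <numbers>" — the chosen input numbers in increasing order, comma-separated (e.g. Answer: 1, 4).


#1 (a=13, y=6) -> B2->S, B1->F, B4->T, B5->T, B8->F; covered: B1=F, B2=S, B4=T, B5=T, B8=F
#2 (a=13, y=15) -> B2->S, B1->F, B4->T, B5->T, B8->F; covered: B1=F, B2=S, B4=T, B5=T, B8=F
#3 (a=11, y=12) -> B2->E, B1->F, B4->T, B5->F, B8->F; covered: B1=F, B2=E, B4=T, B5=F, B8=F
#4 (a=6, y=17) -> B2->E, B1->T, B3->F, B4->T, B5->T, B8->F; covered: B1=T, B2=E, B3=F, B4=T, B5=T, B8=F
#5 (a=8, y=4) -> B2->S, B1->F, B4->T, B5->T, B8->F; covered: B1=F, B2=S, B4=T, B5=T, B8=F
#6 (a=2, y=12) -> B2->E, B1->F, B4->T, B5->F, B8->F; covered: B1=F, B2=E, B4=T, B5=F, B8=F
#7 (a=4, y=6) -> B2->S, B1->F, B4->T, B5->T, B8->F; covered: B1=F, B2=S, B4=T, B5=T, B8=F
#8 (a=2, y=3) -> B2->E, B1->F, B4->T, B5->T, B8->F; covered: B1=F, B2=E, B4=T, B5=T, B8=F
together the pool reaches 9 outcomes: B1=T, B1=F, B2=S, B2=E, B3=F, B4=T, B5=T, B5=F, B8=F
size 1 is not enough: best union over all size-1 subsets is 6/9
size 2 is not enough: best union over all size-2 subsets is 8/9
at size 3, {1, 3, 4} reaches all 9 outcomes; every lexicographically earlier size-3 subset fails
Answer: 1, 3, 4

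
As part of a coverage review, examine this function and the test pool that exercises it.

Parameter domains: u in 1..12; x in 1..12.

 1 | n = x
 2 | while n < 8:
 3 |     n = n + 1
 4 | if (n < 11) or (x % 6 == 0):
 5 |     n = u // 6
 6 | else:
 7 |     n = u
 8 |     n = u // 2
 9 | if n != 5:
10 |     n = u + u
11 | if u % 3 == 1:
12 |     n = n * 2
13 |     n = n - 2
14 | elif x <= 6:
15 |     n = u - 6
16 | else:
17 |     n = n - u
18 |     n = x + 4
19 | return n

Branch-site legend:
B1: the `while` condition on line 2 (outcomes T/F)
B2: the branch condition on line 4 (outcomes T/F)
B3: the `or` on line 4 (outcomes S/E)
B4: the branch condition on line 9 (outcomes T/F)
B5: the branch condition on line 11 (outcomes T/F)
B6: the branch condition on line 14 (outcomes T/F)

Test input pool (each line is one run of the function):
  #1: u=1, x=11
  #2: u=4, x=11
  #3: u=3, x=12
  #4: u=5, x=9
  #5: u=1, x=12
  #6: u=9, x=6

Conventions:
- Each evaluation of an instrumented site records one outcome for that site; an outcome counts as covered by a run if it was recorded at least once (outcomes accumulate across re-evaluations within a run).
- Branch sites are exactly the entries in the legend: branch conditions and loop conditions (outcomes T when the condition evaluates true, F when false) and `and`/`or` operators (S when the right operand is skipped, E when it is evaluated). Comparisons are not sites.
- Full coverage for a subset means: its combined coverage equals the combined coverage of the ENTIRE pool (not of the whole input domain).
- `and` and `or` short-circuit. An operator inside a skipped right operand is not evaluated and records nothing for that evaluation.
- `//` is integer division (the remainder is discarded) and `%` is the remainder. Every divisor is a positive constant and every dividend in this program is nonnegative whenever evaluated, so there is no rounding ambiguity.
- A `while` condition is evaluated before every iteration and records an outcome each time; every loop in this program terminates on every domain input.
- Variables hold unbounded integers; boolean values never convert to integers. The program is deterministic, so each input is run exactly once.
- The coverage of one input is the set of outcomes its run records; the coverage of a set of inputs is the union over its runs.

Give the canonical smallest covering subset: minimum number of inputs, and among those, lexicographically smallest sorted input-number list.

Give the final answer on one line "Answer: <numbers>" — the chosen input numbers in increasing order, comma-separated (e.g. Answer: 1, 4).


input #1, u=1, x=11: outcomes B1=F, B2=F, B3=E, B4=T, B5=T
input #2, u=4, x=11: outcomes B1=F, B2=F, B3=E, B4=T, B5=T
input #3, u=3, x=12: outcomes B1=F, B2=T, B3=E, B4=T, B5=F, B6=F
input #4, u=5, x=9: outcomes B1=F, B2=T, B3=S, B4=T, B5=F, B6=F
input #5, u=1, x=12: outcomes B1=F, B2=T, B3=E, B4=T, B5=T
input #6, u=9, x=6: outcomes B1=T, B1=F, B2=T, B3=S, B4=T, B5=F, B6=T
union over all inputs: B1=T, B1=F, B2=T, B2=F, B3=S, B3=E, B4=T, B5=T, B5=F, B6=T, B6=F (11 outcomes)
size 1 is not enough: best union over all size-1 subsets is 7/11
size 2 is not enough: best union over all size-2 subsets is 10/11
the canonical winner is {1, 3, 6}: size 3, full 11-outcome coverage, earliest index list among size-3 covers
Answer: 1, 3, 6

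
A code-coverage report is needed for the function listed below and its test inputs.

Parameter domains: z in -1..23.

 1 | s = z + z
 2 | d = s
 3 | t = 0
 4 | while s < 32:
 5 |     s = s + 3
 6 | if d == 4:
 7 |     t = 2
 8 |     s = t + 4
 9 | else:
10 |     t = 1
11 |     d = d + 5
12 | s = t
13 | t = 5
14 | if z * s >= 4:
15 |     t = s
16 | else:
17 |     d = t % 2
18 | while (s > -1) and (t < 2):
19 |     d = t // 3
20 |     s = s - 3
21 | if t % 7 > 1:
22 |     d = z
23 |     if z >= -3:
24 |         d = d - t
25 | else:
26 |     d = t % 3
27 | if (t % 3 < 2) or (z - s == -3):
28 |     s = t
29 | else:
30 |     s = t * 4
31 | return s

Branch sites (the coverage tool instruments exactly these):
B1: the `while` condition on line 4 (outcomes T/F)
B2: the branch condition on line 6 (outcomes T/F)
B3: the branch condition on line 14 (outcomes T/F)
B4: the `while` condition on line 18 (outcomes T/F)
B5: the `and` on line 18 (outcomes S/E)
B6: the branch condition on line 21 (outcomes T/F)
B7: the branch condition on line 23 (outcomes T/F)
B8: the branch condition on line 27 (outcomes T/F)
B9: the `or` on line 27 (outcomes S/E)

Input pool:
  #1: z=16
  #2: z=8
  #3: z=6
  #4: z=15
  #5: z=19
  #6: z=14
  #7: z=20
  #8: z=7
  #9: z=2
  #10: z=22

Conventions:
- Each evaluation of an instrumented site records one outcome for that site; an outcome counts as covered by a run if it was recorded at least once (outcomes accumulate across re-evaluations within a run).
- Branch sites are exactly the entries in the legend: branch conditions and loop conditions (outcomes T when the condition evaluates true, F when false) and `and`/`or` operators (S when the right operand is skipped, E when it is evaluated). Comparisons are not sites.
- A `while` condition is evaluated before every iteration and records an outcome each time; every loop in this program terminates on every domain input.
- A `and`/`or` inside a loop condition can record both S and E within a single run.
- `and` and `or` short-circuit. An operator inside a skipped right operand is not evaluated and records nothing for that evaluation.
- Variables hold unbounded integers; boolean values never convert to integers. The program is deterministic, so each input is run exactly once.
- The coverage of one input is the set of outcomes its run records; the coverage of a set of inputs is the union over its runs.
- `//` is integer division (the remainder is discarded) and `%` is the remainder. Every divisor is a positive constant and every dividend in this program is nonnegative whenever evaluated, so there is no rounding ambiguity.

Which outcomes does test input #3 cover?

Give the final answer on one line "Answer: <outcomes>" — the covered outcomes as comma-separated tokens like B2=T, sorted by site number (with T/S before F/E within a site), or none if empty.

Simulating input #3 (z=6) step by step:
  B1->T, B1->T, B1->T, B1->T, B1->T, B1->T, B1->T, B1->F, B2->F, B3->T
  B5->E, B4->T, B5->S, B4->F, B6->F, B9->S, B8->T
as a set, this run covers: B1=T, B1=F, B2=F, B3=T, B4=T, B4=F, B5=S, B5=E, B6=F, B8=T, B9=S

Answer: B1=T, B1=F, B2=F, B3=T, B4=T, B4=F, B5=S, B5=E, B6=F, B8=T, B9=S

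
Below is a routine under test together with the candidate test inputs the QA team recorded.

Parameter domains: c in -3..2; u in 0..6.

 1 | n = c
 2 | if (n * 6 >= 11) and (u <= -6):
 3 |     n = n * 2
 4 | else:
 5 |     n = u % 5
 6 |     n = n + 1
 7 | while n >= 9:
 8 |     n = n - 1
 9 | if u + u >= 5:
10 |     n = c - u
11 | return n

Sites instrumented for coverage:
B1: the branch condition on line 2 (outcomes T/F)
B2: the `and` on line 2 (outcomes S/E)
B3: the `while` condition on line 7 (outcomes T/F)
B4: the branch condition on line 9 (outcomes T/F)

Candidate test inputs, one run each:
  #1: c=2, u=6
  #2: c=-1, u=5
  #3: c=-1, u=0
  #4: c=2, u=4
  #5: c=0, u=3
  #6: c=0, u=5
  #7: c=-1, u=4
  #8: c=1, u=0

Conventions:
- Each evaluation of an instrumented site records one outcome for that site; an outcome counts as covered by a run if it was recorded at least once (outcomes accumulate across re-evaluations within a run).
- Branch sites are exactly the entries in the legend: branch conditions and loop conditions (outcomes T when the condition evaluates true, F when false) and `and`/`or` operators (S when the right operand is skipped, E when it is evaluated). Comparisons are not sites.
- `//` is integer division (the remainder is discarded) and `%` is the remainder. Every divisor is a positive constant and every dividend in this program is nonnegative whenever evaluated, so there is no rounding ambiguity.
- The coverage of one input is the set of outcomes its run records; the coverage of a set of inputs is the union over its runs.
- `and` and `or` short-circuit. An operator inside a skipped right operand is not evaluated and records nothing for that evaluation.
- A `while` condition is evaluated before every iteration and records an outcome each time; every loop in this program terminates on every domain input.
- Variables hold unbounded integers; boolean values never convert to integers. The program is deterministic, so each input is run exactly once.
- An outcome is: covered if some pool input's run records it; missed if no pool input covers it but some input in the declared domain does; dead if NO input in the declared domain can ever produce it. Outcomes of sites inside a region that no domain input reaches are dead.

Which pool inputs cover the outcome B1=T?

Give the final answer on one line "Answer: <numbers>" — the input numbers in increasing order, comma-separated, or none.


input #1 (c=2, u=6): misses B1=T
input #2 (c=-1, u=5): misses B1=T
input #3 (c=-1, u=0): misses B1=T
input #4 (c=2, u=4): misses B1=T
input #5 (c=0, u=3): misses B1=T
input #6 (c=0, u=5): misses B1=T
input #7 (c=-1, u=4): misses B1=T
input #8 (c=1, u=0): misses B1=T
Answer: none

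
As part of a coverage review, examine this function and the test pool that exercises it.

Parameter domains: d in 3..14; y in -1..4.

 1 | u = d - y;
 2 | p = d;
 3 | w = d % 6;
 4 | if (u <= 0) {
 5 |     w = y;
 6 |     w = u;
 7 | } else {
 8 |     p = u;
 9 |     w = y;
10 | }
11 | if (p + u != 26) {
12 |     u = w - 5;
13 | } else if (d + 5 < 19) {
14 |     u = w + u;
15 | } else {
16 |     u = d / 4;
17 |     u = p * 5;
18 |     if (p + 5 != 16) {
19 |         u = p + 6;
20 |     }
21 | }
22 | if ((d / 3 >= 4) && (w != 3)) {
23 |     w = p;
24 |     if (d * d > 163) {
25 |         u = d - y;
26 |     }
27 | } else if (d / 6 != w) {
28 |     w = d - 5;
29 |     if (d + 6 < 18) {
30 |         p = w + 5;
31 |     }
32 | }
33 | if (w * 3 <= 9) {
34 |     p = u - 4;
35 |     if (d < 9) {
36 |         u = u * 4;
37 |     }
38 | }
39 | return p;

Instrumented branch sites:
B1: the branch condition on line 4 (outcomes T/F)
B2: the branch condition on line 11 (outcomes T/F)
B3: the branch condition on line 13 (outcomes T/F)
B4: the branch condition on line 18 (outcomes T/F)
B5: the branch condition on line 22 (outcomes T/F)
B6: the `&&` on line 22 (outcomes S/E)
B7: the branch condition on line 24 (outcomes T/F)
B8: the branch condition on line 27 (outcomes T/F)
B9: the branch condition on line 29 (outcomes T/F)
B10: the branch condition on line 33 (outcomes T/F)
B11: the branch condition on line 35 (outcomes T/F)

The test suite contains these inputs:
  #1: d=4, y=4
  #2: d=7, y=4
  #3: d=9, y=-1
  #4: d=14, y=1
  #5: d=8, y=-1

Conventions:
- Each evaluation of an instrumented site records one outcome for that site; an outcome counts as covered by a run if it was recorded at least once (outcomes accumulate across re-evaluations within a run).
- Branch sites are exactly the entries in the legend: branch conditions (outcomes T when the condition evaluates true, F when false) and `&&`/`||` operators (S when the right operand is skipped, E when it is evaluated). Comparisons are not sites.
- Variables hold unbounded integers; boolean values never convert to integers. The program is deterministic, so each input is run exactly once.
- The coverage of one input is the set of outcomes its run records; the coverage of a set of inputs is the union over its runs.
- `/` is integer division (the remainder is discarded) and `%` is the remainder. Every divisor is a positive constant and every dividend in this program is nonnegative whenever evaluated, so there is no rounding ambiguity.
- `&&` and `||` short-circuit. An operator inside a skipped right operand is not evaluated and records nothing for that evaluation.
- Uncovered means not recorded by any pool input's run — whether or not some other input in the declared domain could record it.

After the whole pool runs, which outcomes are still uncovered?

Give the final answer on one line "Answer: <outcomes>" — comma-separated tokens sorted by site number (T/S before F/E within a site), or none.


input #1, d=4, y=4: outcomes B1=T, B2=T, B5=F, B6=S, B8=F, B10=T, B11=T
input #2, d=7, y=4: outcomes B1=F, B2=T, B5=F, B6=S, B8=T, B9=T, B10=T, B11=T
input #3, d=9, y=-1: outcomes B1=F, B2=T, B5=F, B6=S, B8=T, B9=T, B10=F
input #4, d=14, y=1: outcomes B1=F, B2=F, B3=F, B4=T, B5=T, B6=E, B7=T, B10=F
input #5, d=8, y=-1: outcomes B1=F, B2=T, B5=F, B6=S, B8=T, B9=T, B10=T, B11=T
union over the pool: B1=T, B1=F, B2=T, B2=F, B3=F, B4=T, B5=T, B5=F, B6=S, B6=E, B7=T, B8=T, B8=F, B9=T, B10=T, B10=F, B11=T
uncovered (5 of 22): B3=T, B4=F, B7=F, B9=F, B11=F
Answer: B3=T, B4=F, B7=F, B9=F, B11=F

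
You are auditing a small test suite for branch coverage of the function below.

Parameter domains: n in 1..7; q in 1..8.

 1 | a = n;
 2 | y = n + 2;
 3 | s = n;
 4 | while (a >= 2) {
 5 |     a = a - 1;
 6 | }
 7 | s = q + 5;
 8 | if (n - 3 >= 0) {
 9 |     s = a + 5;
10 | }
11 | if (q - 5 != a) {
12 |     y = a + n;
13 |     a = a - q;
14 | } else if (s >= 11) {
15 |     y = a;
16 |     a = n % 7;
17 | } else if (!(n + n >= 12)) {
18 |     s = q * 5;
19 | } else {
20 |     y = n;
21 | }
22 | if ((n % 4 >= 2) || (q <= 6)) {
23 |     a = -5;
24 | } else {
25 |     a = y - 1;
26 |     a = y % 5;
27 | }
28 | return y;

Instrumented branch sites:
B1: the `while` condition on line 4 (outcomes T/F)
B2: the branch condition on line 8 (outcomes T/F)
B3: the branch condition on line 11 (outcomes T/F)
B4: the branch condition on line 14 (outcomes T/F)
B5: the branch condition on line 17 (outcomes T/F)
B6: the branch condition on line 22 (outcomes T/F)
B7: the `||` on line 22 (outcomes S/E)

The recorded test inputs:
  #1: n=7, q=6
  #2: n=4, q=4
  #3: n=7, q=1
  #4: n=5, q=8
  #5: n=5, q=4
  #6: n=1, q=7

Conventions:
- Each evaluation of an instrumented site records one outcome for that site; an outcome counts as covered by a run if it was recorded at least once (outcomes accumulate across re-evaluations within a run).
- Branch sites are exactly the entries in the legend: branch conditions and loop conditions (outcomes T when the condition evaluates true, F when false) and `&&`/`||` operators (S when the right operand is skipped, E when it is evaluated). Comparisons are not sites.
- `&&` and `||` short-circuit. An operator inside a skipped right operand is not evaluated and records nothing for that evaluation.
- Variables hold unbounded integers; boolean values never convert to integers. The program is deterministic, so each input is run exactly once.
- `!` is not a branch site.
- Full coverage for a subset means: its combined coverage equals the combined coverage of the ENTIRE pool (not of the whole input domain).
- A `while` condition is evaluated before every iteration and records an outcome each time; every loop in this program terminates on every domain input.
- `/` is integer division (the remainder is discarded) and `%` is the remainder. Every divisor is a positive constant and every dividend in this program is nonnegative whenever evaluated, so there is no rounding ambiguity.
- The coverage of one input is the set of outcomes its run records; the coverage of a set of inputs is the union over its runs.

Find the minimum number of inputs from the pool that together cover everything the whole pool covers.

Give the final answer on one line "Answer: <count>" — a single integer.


run #1 (n=7, q=6) runs B1->T, B1->T, B1->T, B1->T, B1->T, B1->T, B1->F, B2->T, B3->F, B4->F, B5->F, B7->S, B6->T; records B1=T, B1=F, B2=T, B3=F, B4=F, B5=F, B6=T, B7=S
run #2 (n=4, q=4) runs B1->T, B1->T, B1->T, B1->F, B2->T, B3->T, B7->E, B6->T; records B1=T, B1=F, B2=T, B3=T, B6=T, B7=E
run #3 (n=7, q=1) runs B1->T, B1->T, B1->T, B1->T, B1->T, B1->T, B1->F, B2->T, B3->T, B7->S, B6->T; records B1=T, B1=F, B2=T, B3=T, B6=T, B7=S
run #4 (n=5, q=8) runs B1->T, B1->T, B1->T, B1->T, B1->F, B2->T, B3->T, B7->E, B6->F; records B1=T, B1=F, B2=T, B3=T, B6=F, B7=E
run #5 (n=5, q=4) runs B1->T, B1->T, B1->T, B1->T, B1->F, B2->T, B3->T, B7->E, B6->T; records B1=T, B1=F, B2=T, B3=T, B6=T, B7=E
run #6 (n=1, q=7) runs B1->F, B2->F, B3->T, B7->E, B6->F; records B1=F, B2=F, B3=T, B6=F, B7=E
the full pool covers 12 outcomes: B1=T, B1=F, B2=T, B2=F, B3=T, B3=F, B4=F, B5=F, B6=T, B6=F, B7=S, B7=E
size 1 is not enough: best union over all size-1 subsets is 8/12
at size 2, {1, 6} reaches all 12 outcomes; every lexicographically earlier size-2 subset fails
Answer: 2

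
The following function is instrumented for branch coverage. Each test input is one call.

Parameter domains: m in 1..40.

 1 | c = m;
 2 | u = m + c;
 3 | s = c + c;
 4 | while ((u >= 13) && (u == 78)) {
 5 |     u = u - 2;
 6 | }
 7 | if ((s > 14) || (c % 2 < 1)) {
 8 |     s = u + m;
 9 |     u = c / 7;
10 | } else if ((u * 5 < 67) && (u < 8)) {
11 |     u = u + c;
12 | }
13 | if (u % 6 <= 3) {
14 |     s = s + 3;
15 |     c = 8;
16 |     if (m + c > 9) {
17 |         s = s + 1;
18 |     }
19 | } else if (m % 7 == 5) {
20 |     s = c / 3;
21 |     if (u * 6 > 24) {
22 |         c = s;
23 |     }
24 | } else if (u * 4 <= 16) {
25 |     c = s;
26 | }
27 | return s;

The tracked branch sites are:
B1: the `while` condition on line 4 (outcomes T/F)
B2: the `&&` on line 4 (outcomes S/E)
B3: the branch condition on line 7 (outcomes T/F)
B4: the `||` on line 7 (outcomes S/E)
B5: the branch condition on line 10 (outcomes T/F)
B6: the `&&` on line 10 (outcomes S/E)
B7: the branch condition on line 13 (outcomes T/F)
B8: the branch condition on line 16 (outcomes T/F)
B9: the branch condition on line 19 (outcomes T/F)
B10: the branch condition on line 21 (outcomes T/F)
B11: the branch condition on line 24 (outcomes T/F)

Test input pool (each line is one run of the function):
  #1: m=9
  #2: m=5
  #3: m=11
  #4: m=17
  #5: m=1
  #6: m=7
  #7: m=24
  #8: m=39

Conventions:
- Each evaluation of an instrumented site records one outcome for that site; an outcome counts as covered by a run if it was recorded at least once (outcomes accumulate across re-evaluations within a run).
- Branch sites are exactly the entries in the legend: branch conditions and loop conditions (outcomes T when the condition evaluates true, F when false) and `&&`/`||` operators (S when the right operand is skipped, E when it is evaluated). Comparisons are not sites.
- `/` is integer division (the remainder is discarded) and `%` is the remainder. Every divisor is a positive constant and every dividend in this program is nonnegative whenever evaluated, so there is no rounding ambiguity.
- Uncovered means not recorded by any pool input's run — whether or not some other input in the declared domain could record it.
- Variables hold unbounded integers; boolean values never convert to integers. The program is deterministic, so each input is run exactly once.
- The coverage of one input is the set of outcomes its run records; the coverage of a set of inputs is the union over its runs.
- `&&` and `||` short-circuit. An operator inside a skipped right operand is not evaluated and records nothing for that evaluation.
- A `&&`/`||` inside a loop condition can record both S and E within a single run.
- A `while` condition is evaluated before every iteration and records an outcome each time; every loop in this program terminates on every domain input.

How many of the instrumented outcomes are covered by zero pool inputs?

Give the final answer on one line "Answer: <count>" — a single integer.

input #1, m=9: events B2->E, B1->F, B4->S, B3->T, B7->T, B8->T; outcomes B1=F, B2=E, B3=T, B4=S, B7=T, B8=T
input #2, m=5: events B2->S, B1->F, B4->E, B3->F, B6->E, B5->F, B7->F, B9->T, B10->T; outcomes B1=F, B2=S, B3=F, B4=E, B5=F, B6=E, B7=F, B9=T, B10=T
input #3, m=11: events B2->E, B1->F, B4->S, B3->T, B7->T, B8->T; outcomes B1=F, B2=E, B3=T, B4=S, B7=T, B8=T
input #4, m=17: events B2->E, B1->F, B4->S, B3->T, B7->T, B8->T; outcomes B1=F, B2=E, B3=T, B4=S, B7=T, B8=T
input #5, m=1: events B2->S, B1->F, B4->E, B3->F, B6->E, B5->T, B7->T, B8->F; outcomes B1=F, B2=S, B3=F, B4=E, B5=T, B6=E, B7=T, B8=F
input #6, m=7: events B2->E, B1->F, B4->E, B3->F, B6->S, B5->F, B7->T, B8->T; outcomes B1=F, B2=E, B3=F, B4=E, B5=F, B6=S, B7=T, B8=T
input #7, m=24: events B2->E, B1->F, B4->S, B3->T, B7->T, B8->T; outcomes B1=F, B2=E, B3=T, B4=S, B7=T, B8=T
input #8, m=39: events B2->E, B1->T, B2->E, B1->F, B4->S, B3->T, B7->F, B9->F, B11->F; outcomes B1=T, B1=F, B2=E, B3=T, B4=S, B7=F, B9=F, B11=F
union over the pool: B1=T, B1=F, B2=S, B2=E, B3=T, B3=F, B4=S, B4=E, B5=T, B5=F, B6=S, B6=E, B7=T, B7=F, B8=T, B8=F, B9=T, B9=F, B10=T, B11=F
uncovered (2 of 22): B10=F, B11=T

Answer: 2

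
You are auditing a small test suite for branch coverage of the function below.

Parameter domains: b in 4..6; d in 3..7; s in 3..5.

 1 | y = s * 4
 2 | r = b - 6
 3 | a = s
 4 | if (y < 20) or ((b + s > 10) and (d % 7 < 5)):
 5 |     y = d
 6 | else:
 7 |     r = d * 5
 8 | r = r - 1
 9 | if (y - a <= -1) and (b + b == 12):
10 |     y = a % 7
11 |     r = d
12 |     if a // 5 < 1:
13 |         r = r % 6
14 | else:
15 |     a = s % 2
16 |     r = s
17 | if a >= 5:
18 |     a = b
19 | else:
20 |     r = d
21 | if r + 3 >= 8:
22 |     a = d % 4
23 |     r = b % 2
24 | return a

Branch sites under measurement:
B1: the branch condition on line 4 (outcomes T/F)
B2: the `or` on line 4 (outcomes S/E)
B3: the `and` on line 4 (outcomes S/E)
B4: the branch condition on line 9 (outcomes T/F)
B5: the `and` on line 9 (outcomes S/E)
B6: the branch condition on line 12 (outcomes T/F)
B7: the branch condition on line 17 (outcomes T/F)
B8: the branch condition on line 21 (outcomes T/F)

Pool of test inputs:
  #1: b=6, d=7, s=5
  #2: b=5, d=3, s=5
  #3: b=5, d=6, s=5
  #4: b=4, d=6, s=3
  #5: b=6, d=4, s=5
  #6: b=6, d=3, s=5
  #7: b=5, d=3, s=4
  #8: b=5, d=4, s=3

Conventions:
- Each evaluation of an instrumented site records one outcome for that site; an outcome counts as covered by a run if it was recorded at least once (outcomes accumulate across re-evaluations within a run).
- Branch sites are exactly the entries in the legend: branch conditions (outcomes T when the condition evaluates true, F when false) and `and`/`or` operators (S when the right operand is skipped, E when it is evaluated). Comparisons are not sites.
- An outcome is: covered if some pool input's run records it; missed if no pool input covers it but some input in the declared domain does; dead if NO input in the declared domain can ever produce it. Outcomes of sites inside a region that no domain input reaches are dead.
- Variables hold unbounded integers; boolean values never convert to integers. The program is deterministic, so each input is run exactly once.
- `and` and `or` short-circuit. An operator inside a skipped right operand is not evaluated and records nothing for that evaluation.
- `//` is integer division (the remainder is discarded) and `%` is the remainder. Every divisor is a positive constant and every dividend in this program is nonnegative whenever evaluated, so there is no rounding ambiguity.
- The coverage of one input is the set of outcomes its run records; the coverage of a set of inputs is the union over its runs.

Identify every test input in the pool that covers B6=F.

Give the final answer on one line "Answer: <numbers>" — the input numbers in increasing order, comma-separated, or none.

input #1 (b=6, d=7, s=5): does not produce B6=F
input #2 (b=5, d=3, s=5): does not produce B6=F
input #3 (b=5, d=6, s=5): does not produce B6=F
input #4 (b=4, d=6, s=3): does not produce B6=F
input #5 (b=6, d=4, s=5): produces B6=F
input #6 (b=6, d=3, s=5): produces B6=F
input #7 (b=5, d=3, s=4): does not produce B6=F
input #8 (b=5, d=4, s=3): does not produce B6=F

Answer: 5, 6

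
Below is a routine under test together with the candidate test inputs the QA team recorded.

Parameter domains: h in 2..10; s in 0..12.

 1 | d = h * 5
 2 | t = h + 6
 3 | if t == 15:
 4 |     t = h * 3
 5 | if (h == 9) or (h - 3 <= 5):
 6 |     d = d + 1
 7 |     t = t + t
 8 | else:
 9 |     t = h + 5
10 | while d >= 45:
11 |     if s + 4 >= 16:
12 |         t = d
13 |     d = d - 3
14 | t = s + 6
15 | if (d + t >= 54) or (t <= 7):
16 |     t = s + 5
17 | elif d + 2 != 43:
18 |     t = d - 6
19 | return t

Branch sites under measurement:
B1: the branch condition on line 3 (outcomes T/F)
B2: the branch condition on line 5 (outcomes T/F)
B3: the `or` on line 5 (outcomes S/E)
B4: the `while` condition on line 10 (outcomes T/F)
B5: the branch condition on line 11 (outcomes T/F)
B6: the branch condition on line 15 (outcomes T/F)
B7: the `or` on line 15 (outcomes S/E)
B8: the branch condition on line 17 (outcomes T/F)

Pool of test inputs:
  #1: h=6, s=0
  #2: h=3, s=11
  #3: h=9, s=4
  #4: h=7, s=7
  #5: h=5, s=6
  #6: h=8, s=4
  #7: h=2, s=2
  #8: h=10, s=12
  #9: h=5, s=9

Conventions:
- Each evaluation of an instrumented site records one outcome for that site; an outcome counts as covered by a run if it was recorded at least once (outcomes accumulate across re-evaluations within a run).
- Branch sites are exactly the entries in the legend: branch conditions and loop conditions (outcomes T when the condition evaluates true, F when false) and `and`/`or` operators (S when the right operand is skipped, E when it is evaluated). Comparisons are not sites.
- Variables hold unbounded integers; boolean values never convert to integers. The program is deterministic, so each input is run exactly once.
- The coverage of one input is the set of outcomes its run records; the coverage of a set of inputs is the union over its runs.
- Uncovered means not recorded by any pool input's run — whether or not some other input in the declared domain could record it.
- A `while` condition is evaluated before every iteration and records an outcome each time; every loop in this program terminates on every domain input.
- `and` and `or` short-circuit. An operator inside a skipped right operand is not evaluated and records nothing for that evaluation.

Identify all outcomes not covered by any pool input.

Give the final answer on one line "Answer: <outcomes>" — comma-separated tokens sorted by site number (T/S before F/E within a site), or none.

input #1, h=6, s=0: outcomes B1=F, B2=T, B3=E, B4=F, B6=T, B7=E
input #2, h=3, s=11: outcomes B1=F, B2=T, B3=E, B4=F, B6=F, B7=E, B8=T
input #3, h=9, s=4: outcomes B1=T, B2=T, B3=S, B4=T, B4=F, B5=F, B6=F, B7=E, B8=T
input #4, h=7, s=7: outcomes B1=F, B2=T, B3=E, B4=F, B6=F, B7=E, B8=T
input #5, h=5, s=6: outcomes B1=F, B2=T, B3=E, B4=F, B6=F, B7=E, B8=T
input #6, h=8, s=4: outcomes B1=F, B2=T, B3=E, B4=F, B6=F, B7=E, B8=F
input #7, h=2, s=2: outcomes B1=F, B2=T, B3=E, B4=F, B6=F, B7=E, B8=T
input #8, h=10, s=12: outcomes B1=F, B2=F, B3=E, B4=T, B4=F, B5=T, B6=T, B7=S
input #9, h=5, s=9: outcomes B1=F, B2=T, B3=E, B4=F, B6=F, B7=E, B8=T
union over the pool: B1=T, B1=F, B2=T, B2=F, B3=S, B3=E, B4=T, B4=F, B5=T, B5=F, B6=T, B6=F, B7=S, B7=E, B8=T, B8=F
uncovered (0 of 16): none

Answer: none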